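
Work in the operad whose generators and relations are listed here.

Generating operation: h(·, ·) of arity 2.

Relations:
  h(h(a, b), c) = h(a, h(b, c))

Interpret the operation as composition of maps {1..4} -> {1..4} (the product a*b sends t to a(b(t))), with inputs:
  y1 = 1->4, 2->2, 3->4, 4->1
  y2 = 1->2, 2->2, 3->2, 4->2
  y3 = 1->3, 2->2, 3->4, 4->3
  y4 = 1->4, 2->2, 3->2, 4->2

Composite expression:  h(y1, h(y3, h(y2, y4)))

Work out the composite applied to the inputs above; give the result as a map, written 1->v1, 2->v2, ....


1->2, 2->2, 3->2, 4->2


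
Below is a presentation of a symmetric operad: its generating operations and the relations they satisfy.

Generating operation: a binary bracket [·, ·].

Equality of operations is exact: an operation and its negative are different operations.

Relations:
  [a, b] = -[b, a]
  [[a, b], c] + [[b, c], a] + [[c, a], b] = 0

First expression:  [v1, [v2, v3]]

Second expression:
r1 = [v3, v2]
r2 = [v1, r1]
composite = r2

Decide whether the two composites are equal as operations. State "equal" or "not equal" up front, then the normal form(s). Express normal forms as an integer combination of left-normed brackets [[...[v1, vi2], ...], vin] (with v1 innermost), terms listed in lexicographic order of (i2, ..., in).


In normal form, the first expression is [[v1, v2], v3] - [[v1, v3], v2]
In normal form, the second expression is -[[v1, v2], v3] + [[v1, v3], v2]
Different reductions; not equal.

not equal; the first gives [[v1, v2], v3] - [[v1, v3], v2] and the second -[[v1, v2], v3] + [[v1, v3], v2]


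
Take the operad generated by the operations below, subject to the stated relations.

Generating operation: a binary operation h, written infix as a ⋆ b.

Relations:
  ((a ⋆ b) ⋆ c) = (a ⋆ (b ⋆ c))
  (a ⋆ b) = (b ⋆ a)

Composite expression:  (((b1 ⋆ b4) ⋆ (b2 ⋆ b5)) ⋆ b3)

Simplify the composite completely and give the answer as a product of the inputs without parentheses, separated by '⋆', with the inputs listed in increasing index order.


b1 ⋆ b2 ⋆ b3 ⋆ b4 ⋆ b5


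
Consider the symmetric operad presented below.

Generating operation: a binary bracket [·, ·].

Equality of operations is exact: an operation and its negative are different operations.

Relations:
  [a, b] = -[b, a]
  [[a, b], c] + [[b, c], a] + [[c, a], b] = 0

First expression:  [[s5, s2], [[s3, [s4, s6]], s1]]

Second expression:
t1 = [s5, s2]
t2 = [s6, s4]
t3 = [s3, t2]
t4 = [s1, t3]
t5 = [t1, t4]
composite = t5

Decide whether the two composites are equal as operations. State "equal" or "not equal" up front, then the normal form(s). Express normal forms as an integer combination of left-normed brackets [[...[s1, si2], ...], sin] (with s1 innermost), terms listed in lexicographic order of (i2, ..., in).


equal — both sides give -[[[[[s1, s3], s4], s6], s2], s5] + [[[[[s1, s3], s4], s6], s5], s2] + [[[[[s1, s3], s6], s4], s2], s5] - [[[[[s1, s3], s6], s4], s5], s2] + [[[[[s1, s4], s6], s3], s2], s5] - [[[[[s1, s4], s6], s3], s5], s2] - [[[[[s1, s6], s4], s3], s2], s5] + [[[[[s1, s6], s4], s3], s5], s2]


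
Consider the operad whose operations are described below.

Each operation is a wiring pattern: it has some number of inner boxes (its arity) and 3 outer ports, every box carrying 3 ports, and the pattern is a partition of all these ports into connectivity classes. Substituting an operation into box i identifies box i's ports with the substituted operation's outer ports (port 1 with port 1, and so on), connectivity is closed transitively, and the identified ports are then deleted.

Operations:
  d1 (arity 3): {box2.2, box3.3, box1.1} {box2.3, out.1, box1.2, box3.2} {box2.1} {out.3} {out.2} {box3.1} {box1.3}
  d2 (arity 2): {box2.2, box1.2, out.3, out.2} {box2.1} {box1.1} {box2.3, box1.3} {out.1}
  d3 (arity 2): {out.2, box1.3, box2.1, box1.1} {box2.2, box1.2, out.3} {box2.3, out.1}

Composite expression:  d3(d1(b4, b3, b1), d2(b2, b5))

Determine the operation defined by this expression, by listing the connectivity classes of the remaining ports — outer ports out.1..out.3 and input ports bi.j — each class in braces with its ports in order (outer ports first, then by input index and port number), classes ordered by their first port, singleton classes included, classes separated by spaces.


{out.1, out.3, b2.2, b5.2} {out.2, b1.2, b3.3, b4.2} {b1.1} {b1.3, b3.2, b4.1} {b2.1} {b2.3, b5.3} {b3.1} {b4.3} {b5.1}

Two ports join when wires chain via d3-identified ports.
d1 over (b4, b3, b1) gives {out.1, b1.2, b3.3, b4.2} {out.2} {out.3} {b1.1} {b1.3, b3.2, b4.1} {b3.1} {b4.3}, out.j being that stage's outer ports
d2 over (b2, b5) gives {out.1} {out.2, out.3, b2.2, b5.2} {b2.1} {b2.3, b5.3} {b5.1}, out.j being that stage's outer ports
d3 over (b4, b3, b1, b2, b5) gives {out.1, out.3, b2.2, b5.2} {out.2, b1.2, b3.3, b4.2} {b1.1} {b1.3, b3.2, b4.1} {b2.1} {b2.3, b5.3} {b3.1} {b4.3} {b5.1}, out.j being that stage's outer ports


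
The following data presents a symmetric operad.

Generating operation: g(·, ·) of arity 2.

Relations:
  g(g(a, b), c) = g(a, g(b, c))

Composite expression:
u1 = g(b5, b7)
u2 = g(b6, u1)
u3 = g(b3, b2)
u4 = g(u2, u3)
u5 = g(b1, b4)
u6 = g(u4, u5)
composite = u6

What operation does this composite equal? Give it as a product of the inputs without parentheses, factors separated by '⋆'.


The g-tree's shape is irrelevant; the b-reading-order decides.
g(b5, b7) collapses to b5 ⋆ b7
g(b6, g(b5, b7)) collapses to b6 ⋆ b5 ⋆ b7
g(b3, b2) collapses to b3 ⋆ b2
g(g(b6, g(b5, b7)), g(b3, b2)) collapses to b6 ⋆ b5 ⋆ b7 ⋆ b3 ⋆ b2
g(b1, b4) collapses to b1 ⋆ b4
g(g(g(b6, g(b5, b7)), g(b3, b2)), g(b1, b4)) collapses to b6 ⋆ b5 ⋆ b7 ⋆ b3 ⋆ b2 ⋆ b1 ⋆ b4

b6 ⋆ b5 ⋆ b7 ⋆ b3 ⋆ b2 ⋆ b1 ⋆ b4


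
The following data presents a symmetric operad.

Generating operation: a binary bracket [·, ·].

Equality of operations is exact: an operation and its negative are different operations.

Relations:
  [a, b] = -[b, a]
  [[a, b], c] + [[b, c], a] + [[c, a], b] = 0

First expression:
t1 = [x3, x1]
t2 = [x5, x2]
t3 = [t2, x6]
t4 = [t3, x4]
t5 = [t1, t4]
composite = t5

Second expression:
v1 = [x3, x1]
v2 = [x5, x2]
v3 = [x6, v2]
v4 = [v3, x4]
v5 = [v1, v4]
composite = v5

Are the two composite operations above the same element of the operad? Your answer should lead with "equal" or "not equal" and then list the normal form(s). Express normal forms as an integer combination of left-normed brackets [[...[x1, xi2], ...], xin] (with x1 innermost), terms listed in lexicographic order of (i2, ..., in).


not equal; the first gives [[[[[x1, x3], x2], x5], x6], x4] - [[[[[x1, x3], x4], x2], x5], x6] + [[[[[x1, x3], x4], x5], x2], x6] + [[[[[x1, x3], x4], x6], x2], x5] - [[[[[x1, x3], x4], x6], x5], x2] - [[[[[x1, x3], x5], x2], x6], x4] - [[[[[x1, x3], x6], x2], x5], x4] + [[[[[x1, x3], x6], x5], x2], x4] and the second -[[[[[x1, x3], x2], x5], x6], x4] + [[[[[x1, x3], x4], x2], x5], x6] - [[[[[x1, x3], x4], x5], x2], x6] - [[[[[x1, x3], x4], x6], x2], x5] + [[[[[x1, x3], x4], x6], x5], x2] + [[[[[x1, x3], x5], x2], x6], x4] + [[[[[x1, x3], x6], x2], x5], x4] - [[[[[x1, x3], x6], x5], x2], x4]

The first composite normalizes to [[[[[x1, x3], x2], x5], x6], x4] - [[[[[x1, x3], x4], x2], x5], x6] + [[[[[x1, x3], x4], x5], x2], x6] + [[[[[x1, x3], x4], x6], x2], x5] - [[[[[x1, x3], x4], x6], x5], x2] - [[[[[x1, x3], x5], x2], x6], x4] - [[[[[x1, x3], x6], x2], x5], x4] + [[[[[x1, x3], x6], x5], x2], x4]
The second composite normalizes to -[[[[[x1, x3], x2], x5], x6], x4] + [[[[[x1, x3], x4], x2], x5], x6] - [[[[[x1, x3], x4], x5], x2], x6] - [[[[[x1, x3], x4], x6], x2], x5] + [[[[[x1, x3], x4], x6], x5], x2] + [[[[[x1, x3], x5], x2], x6], x4] + [[[[[x1, x3], x6], x2], x5], x4] - [[[[[x1, x3], x6], x5], x2], x4]
Different reductions; not equal.


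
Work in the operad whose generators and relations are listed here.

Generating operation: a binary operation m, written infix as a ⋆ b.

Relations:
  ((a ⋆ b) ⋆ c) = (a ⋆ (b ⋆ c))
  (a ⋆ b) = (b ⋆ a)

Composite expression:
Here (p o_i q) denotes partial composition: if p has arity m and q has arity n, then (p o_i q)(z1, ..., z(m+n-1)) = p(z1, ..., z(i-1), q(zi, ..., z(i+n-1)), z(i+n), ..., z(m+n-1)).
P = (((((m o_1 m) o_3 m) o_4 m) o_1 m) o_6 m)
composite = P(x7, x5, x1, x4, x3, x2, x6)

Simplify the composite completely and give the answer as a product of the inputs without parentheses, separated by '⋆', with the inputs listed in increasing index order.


Any arrangement under m is one operation, so sort the x-inputs.
(x7 ⋆ x5) collapses to x7 ⋆ x5
((x7 ⋆ x5) ⋆ x1) collapses to x7 ⋆ x5 ⋆ x1
(x2 ⋆ x6) collapses to x2 ⋆ x6
(x3 ⋆ (x2 ⋆ x6)) collapses to x3 ⋆ x2 ⋆ x6
(x4 ⋆ (x3 ⋆ (x2 ⋆ x6))) collapses to x4 ⋆ x3 ⋆ x2 ⋆ x6
(((x7 ⋆ x5) ⋆ x1) ⋆ (x4 ⋆ (x3 ⋆ (x2 ⋆ x6)))) collapses to x7 ⋆ x5 ⋆ x1 ⋆ x4 ⋆ x3 ⋆ x2 ⋆ x6
putting the inputs in ascending order: x1 ⋆ x2 ⋆ x3 ⋆ x4 ⋆ x5 ⋆ x6 ⋆ x7

x1 ⋆ x2 ⋆ x3 ⋆ x4 ⋆ x5 ⋆ x6 ⋆ x7


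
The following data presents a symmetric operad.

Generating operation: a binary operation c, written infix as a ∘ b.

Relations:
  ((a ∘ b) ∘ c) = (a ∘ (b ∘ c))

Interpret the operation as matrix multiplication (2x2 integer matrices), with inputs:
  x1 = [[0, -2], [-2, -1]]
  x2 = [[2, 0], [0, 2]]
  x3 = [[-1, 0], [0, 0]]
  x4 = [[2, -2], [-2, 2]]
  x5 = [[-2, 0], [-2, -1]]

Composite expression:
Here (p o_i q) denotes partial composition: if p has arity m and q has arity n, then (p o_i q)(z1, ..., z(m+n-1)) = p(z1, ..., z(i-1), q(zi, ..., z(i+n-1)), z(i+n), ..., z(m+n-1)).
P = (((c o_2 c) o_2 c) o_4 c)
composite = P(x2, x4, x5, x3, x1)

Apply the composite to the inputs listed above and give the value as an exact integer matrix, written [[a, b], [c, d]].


[[0, 0], [0, 0]]

(x4 ∘ x5) = [[0, 2], [0, -2]]
(x3 ∘ x1) = [[0, 2], [0, 0]]
((x4 ∘ x5) ∘ (x3 ∘ x1)) = [[0, 0], [0, 0]]
(x2 ∘ ((x4 ∘ x5) ∘ (x3 ∘ x1))) = [[0, 0], [0, 0]]


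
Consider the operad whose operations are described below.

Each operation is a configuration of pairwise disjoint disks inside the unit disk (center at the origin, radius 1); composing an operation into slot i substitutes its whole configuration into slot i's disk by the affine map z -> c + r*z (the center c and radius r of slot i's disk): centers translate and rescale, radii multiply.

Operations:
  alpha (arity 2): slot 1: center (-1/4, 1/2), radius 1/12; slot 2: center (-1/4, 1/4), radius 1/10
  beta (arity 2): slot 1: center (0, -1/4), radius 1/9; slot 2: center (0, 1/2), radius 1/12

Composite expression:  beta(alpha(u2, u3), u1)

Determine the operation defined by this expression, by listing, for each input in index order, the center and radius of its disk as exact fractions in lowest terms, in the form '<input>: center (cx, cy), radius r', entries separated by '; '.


u1: center (0, 1/2), radius 1/12; u2: center (-1/36, -7/36), radius 1/108; u3: center (-1/36, -2/9), radius 1/90

Nesting under beta composes maps z -> c + r*z down each u-path.
input u2: applying the 2 nested substitutions gives center (-1/36, -7/36), radius 1/108
input u3: applying the 2 nested substitutions gives center (-1/36, -2/9), radius 1/90
input u1: applying the 1 nested substitution gives center (0, 1/2), radius 1/12


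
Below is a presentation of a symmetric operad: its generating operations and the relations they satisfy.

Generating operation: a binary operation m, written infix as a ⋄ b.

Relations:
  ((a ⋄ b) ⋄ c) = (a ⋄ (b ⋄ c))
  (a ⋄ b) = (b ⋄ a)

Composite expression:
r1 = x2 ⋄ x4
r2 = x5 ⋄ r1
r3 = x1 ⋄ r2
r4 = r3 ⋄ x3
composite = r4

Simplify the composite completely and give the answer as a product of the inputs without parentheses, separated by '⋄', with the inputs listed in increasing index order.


x1 ⋄ x2 ⋄ x3 ⋄ x4 ⋄ x5

Shape and order are irrelevant to m; the x-input set decides.
(x2 ⋄ x4) spells out as x2 ⋄ x4
(x5 ⋄ (x2 ⋄ x4)) spells out as x5 ⋄ x2 ⋄ x4
(x1 ⋄ (x5 ⋄ (x2 ⋄ x4))) spells out as x1 ⋄ x5 ⋄ x2 ⋄ x4
((x1 ⋄ (x5 ⋄ (x2 ⋄ x4))) ⋄ x3) spells out as x1 ⋄ x5 ⋄ x2 ⋄ x4 ⋄ x3
putting the inputs in ascending order: x1 ⋄ x2 ⋄ x3 ⋄ x4 ⋄ x5


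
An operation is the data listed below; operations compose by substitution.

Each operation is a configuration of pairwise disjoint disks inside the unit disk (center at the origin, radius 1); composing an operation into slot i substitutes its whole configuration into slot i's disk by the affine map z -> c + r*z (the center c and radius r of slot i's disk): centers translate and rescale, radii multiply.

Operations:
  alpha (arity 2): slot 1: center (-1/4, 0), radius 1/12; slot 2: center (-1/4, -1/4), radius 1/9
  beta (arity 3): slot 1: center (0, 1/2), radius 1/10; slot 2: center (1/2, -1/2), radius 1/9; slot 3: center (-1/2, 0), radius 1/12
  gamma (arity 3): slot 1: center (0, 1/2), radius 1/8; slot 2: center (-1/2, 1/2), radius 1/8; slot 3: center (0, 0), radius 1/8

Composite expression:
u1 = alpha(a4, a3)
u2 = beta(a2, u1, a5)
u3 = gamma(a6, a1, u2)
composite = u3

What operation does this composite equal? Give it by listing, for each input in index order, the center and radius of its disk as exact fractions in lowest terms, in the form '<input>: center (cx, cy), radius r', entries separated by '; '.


a1: center (-1/2, 1/2), radius 1/8; a2: center (0, 1/16), radius 1/80; a3: center (17/288, -19/288), radius 1/648; a4: center (17/288, -1/16), radius 1/864; a5: center (-1/16, 0), radius 1/96; a6: center (0, 1/2), radius 1/8

Nesting under gamma composes maps z -> c + r*z down each a-path.
input a6: applying the 1 nested substitution gives center (0, 1/2), radius 1/8
input a1: applying the 1 nested substitution gives center (-1/2, 1/2), radius 1/8
input a2: applying the 2 nested substitutions gives center (0, 1/16), radius 1/80
input a4: applying the 3 nested substitutions gives center (17/288, -1/16), radius 1/864
input a3: applying the 3 nested substitutions gives center (17/288, -19/288), radius 1/648
input a5: applying the 2 nested substitutions gives center (-1/16, 0), radius 1/96


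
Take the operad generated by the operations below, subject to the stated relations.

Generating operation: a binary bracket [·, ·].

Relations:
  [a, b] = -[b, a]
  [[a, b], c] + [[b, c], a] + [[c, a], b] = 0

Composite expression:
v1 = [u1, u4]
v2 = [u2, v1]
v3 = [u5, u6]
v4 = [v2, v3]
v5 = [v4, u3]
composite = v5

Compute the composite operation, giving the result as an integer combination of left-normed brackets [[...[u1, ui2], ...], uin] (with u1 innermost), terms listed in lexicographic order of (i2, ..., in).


-[[[[[u1, u4], u2], u5], u6], u3] + [[[[[u1, u4], u2], u6], u5], u3]


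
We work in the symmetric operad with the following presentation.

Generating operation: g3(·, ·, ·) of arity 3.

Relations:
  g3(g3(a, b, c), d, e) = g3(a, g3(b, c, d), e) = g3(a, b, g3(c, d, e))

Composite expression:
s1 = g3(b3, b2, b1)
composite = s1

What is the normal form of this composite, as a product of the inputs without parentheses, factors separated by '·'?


b3 · b2 · b1

The g3-tree's shape is irrelevant; the b-reading-order decides.
g3(b3, b2, b1) reduces to b3 · b2 · b1


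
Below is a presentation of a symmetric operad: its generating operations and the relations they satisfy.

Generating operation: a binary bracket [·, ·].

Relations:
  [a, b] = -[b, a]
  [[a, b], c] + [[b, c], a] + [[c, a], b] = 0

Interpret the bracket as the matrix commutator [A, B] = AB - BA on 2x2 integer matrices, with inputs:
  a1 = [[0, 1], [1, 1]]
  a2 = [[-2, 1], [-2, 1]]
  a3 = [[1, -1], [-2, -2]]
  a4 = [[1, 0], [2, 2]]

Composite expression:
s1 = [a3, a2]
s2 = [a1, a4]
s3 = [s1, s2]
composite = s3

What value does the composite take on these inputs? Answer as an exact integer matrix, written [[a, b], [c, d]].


[a3, a2] = [[4, 0], [12, -4]]
[a1, a4] = [[2, 1], [1, -2]]
[[a3, a2], [a1, a4]] = [[-12, 8], [40, 12]]

[[-12, 8], [40, 12]]


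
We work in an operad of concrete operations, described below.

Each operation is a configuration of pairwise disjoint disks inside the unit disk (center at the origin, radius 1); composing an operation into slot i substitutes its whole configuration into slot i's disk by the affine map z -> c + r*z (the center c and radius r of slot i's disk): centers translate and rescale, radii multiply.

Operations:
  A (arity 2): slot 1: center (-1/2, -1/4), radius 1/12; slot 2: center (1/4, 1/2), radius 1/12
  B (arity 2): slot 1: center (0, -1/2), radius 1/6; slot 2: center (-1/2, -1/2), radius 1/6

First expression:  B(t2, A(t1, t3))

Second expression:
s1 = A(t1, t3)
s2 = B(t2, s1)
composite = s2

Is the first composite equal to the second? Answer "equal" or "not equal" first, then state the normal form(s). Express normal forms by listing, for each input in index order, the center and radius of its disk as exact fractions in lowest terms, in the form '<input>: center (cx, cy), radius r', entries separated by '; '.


equal — both sides give t1: center (-7/12, -13/24), radius 1/72; t2: center (0, -1/2), radius 1/6; t3: center (-11/24, -5/12), radius 1/72

The first composite normalizes to t1: center (-7/12, -13/24), radius 1/72; t2: center (0, -1/2), radius 1/6; t3: center (-11/24, -5/12), radius 1/72
The second composite normalizes to t1: center (-7/12, -13/24), radius 1/72; t2: center (0, -1/2), radius 1/6; t3: center (-11/24, -5/12), radius 1/72
Identical normal forms: equal.


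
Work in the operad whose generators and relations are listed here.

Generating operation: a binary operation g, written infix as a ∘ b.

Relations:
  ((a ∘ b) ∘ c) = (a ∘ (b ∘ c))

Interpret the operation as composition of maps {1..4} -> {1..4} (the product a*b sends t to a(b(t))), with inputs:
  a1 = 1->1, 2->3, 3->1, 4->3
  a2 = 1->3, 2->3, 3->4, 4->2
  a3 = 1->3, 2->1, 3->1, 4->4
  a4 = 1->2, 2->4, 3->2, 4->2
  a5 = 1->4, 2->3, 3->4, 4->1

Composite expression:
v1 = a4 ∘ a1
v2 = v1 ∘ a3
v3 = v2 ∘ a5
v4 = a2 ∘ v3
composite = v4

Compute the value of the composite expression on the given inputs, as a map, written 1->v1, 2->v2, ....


(a4 ∘ a1) = 1->2, 2->2, 3->2, 4->2
((a4 ∘ a1) ∘ a3) = 1->2, 2->2, 3->2, 4->2
(((a4 ∘ a1) ∘ a3) ∘ a5) = 1->2, 2->2, 3->2, 4->2
(a2 ∘ (((a4 ∘ a1) ∘ a3) ∘ a5)) = 1->3, 2->3, 3->3, 4->3

1->3, 2->3, 3->3, 4->3


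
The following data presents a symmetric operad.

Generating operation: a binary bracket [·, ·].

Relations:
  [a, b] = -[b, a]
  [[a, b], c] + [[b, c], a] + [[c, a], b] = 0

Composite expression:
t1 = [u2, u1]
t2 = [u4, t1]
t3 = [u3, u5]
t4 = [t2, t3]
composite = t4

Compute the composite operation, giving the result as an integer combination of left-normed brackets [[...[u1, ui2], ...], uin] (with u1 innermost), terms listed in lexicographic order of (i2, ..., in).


[[[[u1, u2], u4], u3], u5] - [[[[u1, u2], u4], u5], u3]

Skip Jacobi rewriting: expand, keep u1-initial words, read off terms.
Composite bracket: [[u4, [u2, u1]], [u3, u5]]
Full expansion: 16 signed words from ab - ba (2^4 = 16).
Collect the words opening with u1:
  u1u2u4u3u5 appears with sign +1, giving the term +[[[[u1, u2], u4], u3], u5]
  u1u2u4u5u3 appears with sign -1, giving the term -[[[[u1, u2], u4], u5], u3]


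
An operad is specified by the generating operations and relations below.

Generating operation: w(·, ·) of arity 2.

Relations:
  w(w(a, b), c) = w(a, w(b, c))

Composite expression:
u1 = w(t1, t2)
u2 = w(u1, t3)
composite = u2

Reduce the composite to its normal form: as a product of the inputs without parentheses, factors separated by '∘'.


Key point: w is associative — brackets drop, the t-order remains.
w(t1, t2) unparenthesizes to t1 ∘ t2
w(w(t1, t2), t3) unparenthesizes to t1 ∘ t2 ∘ t3

t1 ∘ t2 ∘ t3


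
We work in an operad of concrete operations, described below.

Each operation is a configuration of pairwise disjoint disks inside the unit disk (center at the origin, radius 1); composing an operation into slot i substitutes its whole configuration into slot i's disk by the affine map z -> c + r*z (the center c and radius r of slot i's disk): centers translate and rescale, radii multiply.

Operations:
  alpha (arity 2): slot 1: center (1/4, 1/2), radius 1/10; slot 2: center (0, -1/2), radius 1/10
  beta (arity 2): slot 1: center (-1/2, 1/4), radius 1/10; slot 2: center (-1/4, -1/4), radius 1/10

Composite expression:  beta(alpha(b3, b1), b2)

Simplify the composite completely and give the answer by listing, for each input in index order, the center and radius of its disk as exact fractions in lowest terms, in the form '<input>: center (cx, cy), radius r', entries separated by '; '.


b1: center (-1/2, 1/5), radius 1/100; b2: center (-1/4, -1/4), radius 1/10; b3: center (-19/40, 3/10), radius 1/100

Each b-disk chains the slot maps above it in beta; radii multiply.
b3: after 2 affine steps, its disk has center (-19/40, 3/10), radius 1/100
b1: after 2 affine steps, its disk has center (-1/2, 1/5), radius 1/100
b2: after 1 affine step, its disk has center (-1/4, -1/4), radius 1/10


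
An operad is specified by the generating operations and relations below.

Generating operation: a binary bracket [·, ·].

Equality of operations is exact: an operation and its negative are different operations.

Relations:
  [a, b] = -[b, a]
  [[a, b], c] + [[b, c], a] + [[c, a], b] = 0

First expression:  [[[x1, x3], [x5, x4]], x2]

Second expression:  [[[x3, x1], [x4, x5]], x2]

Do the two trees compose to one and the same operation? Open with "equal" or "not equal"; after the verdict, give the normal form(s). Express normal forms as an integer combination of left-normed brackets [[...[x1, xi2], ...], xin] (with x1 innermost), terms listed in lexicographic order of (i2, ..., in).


equal; the common form is -[[[[x1, x3], x4], x5], x2] + [[[[x1, x3], x5], x4], x2]

Reducing the first expression gives -[[[[x1, x3], x4], x5], x2] + [[[[x1, x3], x5], x4], x2]
Reducing the second expression gives -[[[[x1, x3], x4], x5], x2] + [[[[x1, x3], x5], x4], x2]
Both agree, so they are equal.


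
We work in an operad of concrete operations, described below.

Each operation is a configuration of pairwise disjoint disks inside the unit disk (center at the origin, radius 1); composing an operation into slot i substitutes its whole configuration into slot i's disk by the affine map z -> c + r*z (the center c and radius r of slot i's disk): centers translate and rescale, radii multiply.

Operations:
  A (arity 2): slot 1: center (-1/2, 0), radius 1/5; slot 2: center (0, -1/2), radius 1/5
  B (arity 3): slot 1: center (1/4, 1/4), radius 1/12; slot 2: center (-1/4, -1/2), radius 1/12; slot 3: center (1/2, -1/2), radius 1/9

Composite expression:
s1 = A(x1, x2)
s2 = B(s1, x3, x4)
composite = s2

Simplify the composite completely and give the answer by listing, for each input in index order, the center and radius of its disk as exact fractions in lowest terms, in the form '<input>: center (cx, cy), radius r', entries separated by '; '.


Follow each x-input down from B: c' goes to c + r*c', radius to r*r'.
x1 passes through 2 substitutions, ending at center (5/24, 1/4), radius 1/60
x2 passes through 2 substitutions, ending at center (1/4, 5/24), radius 1/60
x3 passes through 1 substitution, ending at center (-1/4, -1/2), radius 1/12
x4 passes through 1 substitution, ending at center (1/2, -1/2), radius 1/9

x1: center (5/24, 1/4), radius 1/60; x2: center (1/4, 5/24), radius 1/60; x3: center (-1/4, -1/2), radius 1/12; x4: center (1/2, -1/2), radius 1/9


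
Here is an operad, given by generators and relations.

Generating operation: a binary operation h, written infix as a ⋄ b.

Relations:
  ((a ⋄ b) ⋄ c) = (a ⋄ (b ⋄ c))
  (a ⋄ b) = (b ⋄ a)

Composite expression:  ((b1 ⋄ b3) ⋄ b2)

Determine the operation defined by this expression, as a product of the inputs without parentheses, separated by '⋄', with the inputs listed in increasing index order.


b1 ⋄ b2 ⋄ b3

Both nesting and order wash out for h; what remains is which b's occur.
(b1 ⋄ b3) collapses to b1 ⋄ b3
((b1 ⋄ b3) ⋄ b2) collapses to b1 ⋄ b3 ⋄ b2
commutativity sorts the factors: b1 ⋄ b2 ⋄ b3


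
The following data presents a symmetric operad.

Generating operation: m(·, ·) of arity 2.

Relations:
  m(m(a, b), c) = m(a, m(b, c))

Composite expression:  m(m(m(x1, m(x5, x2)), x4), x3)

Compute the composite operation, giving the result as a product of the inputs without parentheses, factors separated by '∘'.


x1 ∘ x5 ∘ x2 ∘ x4 ∘ x3

Every regrouping of m is equal, so read the x-inputs in written order.
m(x5, x2) spells out as x5 ∘ x2
m(x1, m(x5, x2)) spells out as x1 ∘ x5 ∘ x2
m(m(x1, m(x5, x2)), x4) spells out as x1 ∘ x5 ∘ x2 ∘ x4
m(m(m(x1, m(x5, x2)), x4), x3) spells out as x1 ∘ x5 ∘ x2 ∘ x4 ∘ x3


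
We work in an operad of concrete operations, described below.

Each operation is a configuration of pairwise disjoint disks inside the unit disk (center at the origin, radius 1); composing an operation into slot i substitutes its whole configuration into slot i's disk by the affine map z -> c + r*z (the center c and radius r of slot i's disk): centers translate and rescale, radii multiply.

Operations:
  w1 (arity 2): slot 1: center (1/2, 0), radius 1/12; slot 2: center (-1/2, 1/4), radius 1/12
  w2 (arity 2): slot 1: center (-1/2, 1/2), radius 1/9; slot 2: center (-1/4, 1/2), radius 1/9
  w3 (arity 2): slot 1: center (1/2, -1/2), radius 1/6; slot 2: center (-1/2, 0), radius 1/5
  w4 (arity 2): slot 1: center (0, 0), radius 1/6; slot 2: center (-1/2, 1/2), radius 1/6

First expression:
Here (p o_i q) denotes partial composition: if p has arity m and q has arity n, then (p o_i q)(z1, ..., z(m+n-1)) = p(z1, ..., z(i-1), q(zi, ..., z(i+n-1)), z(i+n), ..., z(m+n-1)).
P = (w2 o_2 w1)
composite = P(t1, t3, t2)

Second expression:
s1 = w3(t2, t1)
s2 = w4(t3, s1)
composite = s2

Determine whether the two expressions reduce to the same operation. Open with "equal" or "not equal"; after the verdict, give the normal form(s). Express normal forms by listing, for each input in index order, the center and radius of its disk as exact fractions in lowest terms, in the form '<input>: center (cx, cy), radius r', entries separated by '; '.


not equal — first t1: center (-1/2, 1/2), radius 1/9; t2: center (-11/36, 19/36), radius 1/108; t3: center (-7/36, 1/2), radius 1/108, second t1: center (-7/12, 1/2), radius 1/30; t2: center (-5/12, 5/12), radius 1/36; t3: center (0, 0), radius 1/6

Normal form of the first expression: t1: center (-1/2, 1/2), radius 1/9; t2: center (-11/36, 19/36), radius 1/108; t3: center (-7/36, 1/2), radius 1/108
Normal form of the second expression: t1: center (-7/12, 1/2), radius 1/30; t2: center (-5/12, 5/12), radius 1/36; t3: center (0, 0), radius 1/6
No match — not equal.


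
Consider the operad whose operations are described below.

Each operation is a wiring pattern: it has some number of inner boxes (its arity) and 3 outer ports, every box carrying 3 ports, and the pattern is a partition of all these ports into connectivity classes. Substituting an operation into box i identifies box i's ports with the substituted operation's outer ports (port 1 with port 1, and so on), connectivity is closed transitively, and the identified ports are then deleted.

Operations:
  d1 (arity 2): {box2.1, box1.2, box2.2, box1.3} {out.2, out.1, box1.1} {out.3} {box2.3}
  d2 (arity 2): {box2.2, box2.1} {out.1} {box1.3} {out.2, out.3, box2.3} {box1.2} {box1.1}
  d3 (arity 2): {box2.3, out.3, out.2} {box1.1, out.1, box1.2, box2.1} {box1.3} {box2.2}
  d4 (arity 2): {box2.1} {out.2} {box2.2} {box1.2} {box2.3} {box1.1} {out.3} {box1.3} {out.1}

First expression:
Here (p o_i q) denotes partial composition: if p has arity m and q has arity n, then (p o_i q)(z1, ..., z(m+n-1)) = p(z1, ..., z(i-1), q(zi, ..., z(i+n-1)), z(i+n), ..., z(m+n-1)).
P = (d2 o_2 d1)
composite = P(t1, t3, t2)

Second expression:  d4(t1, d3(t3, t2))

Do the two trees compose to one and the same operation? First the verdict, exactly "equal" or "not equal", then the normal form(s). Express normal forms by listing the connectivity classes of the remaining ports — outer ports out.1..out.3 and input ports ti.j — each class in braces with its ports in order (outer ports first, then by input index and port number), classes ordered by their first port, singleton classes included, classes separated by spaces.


not equal — first {out.1} {out.2, out.3} {t1.1} {t1.2} {t1.3} {t2.1, t2.2, t3.2, t3.3} {t2.3} {t3.1}, second {out.1} {out.2} {out.3} {t1.1} {t1.2} {t1.3} {t2.1, t3.1, t3.2} {t2.2} {t2.3} {t3.3}


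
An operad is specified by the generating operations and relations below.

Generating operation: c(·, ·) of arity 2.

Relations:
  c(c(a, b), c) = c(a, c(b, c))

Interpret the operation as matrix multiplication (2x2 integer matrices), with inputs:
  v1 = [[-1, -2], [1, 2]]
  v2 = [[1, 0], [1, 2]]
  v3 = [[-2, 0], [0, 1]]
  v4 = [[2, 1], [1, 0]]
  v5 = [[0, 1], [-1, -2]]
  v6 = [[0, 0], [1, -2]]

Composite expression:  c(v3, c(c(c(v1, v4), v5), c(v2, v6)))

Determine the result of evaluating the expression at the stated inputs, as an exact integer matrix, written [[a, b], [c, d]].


[[8, -16], [4, -8]]

c(v1, v4) = [[-4, -1], [4, 1]]
c(c(v1, v4), v5) = [[1, -2], [-1, 2]]
c(v2, v6) = [[0, 0], [2, -4]]
c(c(c(v1, v4), v5), c(v2, v6)) = [[-4, 8], [4, -8]]
c(v3, c(c(c(v1, v4), v5), c(v2, v6))) = [[8, -16], [4, -8]]


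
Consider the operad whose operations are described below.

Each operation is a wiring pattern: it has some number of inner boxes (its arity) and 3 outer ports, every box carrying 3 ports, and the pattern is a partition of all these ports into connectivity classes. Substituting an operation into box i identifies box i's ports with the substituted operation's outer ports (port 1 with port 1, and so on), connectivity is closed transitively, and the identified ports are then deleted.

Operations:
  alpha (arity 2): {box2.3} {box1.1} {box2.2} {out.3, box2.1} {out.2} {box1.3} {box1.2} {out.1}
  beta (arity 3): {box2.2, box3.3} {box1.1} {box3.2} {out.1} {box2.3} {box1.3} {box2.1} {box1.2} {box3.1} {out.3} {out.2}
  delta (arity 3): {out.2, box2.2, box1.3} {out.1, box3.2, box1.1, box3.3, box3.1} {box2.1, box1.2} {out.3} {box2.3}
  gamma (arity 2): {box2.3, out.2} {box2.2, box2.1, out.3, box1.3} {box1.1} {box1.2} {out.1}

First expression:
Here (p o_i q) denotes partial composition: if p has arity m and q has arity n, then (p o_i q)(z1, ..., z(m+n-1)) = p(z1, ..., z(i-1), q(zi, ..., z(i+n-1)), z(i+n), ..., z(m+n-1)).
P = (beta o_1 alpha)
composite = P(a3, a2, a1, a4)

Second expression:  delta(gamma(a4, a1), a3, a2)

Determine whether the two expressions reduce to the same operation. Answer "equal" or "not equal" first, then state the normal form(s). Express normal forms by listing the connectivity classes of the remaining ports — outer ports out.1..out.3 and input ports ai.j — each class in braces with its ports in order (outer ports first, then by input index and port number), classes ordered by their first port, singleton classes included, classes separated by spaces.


not equal; first: {out.1} {out.2} {out.3} {a1.1} {a1.2, a4.3} {a1.3} {a2.1} {a2.2} {a2.3} {a3.1} {a3.2} {a3.3} {a4.1} {a4.2}; second: {out.1, a2.1, a2.2, a2.3} {out.2, a1.1, a1.2, a3.2, a4.3} {out.3} {a1.3, a3.1} {a3.3} {a4.1} {a4.2}

The first composite normalizes to {out.1} {out.2} {out.3} {a1.1} {a1.2, a4.3} {a1.3} {a2.1} {a2.2} {a2.3} {a3.1} {a3.2} {a3.3} {a4.1} {a4.2}
The second composite normalizes to {out.1, a2.1, a2.2, a2.3} {out.2, a1.1, a1.2, a3.2, a4.3} {out.3} {a1.3, a3.1} {a3.3} {a4.1} {a4.2}
The normal forms differ: not equal.


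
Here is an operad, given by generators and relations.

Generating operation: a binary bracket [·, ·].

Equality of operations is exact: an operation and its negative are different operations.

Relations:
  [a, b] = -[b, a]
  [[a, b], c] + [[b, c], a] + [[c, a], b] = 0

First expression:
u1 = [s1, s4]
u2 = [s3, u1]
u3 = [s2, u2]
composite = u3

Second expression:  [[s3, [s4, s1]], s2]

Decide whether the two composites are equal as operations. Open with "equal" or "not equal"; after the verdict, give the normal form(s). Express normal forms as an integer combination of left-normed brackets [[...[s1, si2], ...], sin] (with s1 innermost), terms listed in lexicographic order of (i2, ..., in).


equal: each reduces to [[[s1, s4], s3], s2]

The first composite normalizes to [[[s1, s4], s3], s2]
The second composite normalizes to [[[s1, s4], s3], s2]
One common form — equal.


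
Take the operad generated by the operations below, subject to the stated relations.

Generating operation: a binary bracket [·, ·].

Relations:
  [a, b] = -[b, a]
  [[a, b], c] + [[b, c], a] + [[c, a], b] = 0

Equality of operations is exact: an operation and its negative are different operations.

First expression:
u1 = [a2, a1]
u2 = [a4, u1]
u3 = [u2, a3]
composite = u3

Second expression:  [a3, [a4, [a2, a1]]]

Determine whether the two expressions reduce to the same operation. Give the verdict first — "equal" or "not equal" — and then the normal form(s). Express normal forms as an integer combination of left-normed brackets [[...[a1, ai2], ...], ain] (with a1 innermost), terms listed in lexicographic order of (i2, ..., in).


not equal; the first gives [[[a1, a2], a4], a3] and the second -[[[a1, a2], a4], a3]


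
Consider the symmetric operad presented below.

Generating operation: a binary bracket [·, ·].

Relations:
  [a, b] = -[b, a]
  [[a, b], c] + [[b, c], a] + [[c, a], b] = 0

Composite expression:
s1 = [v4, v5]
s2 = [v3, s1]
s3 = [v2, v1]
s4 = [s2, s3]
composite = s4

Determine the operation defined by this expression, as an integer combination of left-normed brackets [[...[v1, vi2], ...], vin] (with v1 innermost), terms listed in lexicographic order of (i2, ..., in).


[[[[v1, v2], v3], v4], v5] - [[[[v1, v2], v3], v5], v4] - [[[[v1, v2], v4], v5], v3] + [[[[v1, v2], v5], v4], v3]

Expand each bracket as ab - ba; the v1-initial words give the coefficients.
Composite bracket: [[v3, [v4, v5]], [v2, v1]]
Each bracket splits as ab - ba, giving 16 signed words (2^4 = 16).
Only words starting with v1 matter:
  v1v2v3v4v5 (sign +1) contributes +[[[[v1, v2], v3], v4], v5]
  v1v2v3v5v4 (sign -1) contributes -[[[[v1, v2], v3], v5], v4]
  v1v2v4v5v3 (sign -1) contributes -[[[[v1, v2], v4], v5], v3]
  v1v2v5v4v3 (sign +1) contributes +[[[[v1, v2], v5], v4], v3]


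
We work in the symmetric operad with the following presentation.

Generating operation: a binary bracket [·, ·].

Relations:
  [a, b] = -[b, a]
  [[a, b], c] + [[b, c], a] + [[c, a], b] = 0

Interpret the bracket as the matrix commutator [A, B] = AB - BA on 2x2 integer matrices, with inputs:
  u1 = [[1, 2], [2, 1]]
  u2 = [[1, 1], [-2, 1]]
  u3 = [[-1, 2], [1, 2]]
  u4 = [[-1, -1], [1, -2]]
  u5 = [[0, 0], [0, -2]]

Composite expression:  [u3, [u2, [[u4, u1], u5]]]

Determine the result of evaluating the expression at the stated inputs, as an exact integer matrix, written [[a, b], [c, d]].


[[0, 48], [-24, 0]]

[u4, u1] = [[-4, 2], [-2, 4]]
[[u4, u1], u5] = [[0, -4], [-4, 0]]
[u2, [[u4, u1], u5]] = [[-12, 0], [0, 12]]
[u3, [u2, [[u4, u1], u5]]] = [[0, 48], [-24, 0]]


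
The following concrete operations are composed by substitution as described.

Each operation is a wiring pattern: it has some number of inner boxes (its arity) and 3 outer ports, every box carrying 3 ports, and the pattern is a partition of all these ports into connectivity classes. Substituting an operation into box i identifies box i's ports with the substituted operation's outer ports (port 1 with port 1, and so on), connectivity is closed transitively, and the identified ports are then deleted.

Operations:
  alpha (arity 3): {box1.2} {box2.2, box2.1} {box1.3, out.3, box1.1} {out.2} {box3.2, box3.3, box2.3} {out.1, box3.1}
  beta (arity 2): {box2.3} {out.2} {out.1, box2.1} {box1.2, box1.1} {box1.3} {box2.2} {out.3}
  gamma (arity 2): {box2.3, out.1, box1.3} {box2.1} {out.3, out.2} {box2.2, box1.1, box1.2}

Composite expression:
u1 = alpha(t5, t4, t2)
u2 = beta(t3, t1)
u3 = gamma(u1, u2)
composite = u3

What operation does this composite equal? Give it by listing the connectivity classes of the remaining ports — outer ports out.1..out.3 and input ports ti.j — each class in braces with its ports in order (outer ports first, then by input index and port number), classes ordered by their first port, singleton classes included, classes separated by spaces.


Connectivity passes through glued gamma-boundaries; trace each wire chain.
composing alpha on (t5, t4, t2), with out.j its own outer ports: {out.1, t2.1} {out.2} {out.3, t5.1, t5.3} {t2.2, t2.3, t4.3} {t4.1, t4.2} {t5.2}
composing beta on (t3, t1), with out.j its own outer ports: {out.1, t1.1} {out.2} {out.3} {t1.2} {t1.3} {t3.1, t3.2} {t3.3}
composing gamma on (t5, t4, t2, t3, t1), with out.j its own outer ports: {out.1, t5.1, t5.3} {out.2, out.3} {t1.1} {t1.2} {t1.3} {t2.1} {t2.2, t2.3, t4.3} {t3.1, t3.2} {t3.3} {t4.1, t4.2} {t5.2}

{out.1, t5.1, t5.3} {out.2, out.3} {t1.1} {t1.2} {t1.3} {t2.1} {t2.2, t2.3, t4.3} {t3.1, t3.2} {t3.3} {t4.1, t4.2} {t5.2}


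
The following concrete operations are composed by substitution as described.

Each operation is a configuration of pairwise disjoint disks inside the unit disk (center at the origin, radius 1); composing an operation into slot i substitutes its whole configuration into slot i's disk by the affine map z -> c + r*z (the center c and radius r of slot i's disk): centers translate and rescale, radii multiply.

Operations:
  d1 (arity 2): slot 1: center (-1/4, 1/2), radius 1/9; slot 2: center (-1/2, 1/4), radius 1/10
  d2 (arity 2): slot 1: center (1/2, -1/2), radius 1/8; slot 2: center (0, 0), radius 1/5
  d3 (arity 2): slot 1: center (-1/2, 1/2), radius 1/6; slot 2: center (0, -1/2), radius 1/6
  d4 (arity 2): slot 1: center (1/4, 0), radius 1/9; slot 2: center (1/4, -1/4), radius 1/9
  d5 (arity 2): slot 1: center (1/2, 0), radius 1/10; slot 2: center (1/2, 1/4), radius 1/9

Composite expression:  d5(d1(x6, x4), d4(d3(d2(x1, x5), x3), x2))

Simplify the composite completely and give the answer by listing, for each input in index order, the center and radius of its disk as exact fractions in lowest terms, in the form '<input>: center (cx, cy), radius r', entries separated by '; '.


Only the slot chain above each x matters under d5; compose those maps.
tracing x6 down its 2-map path: center (19/40, 1/20), radius 1/90
tracing x4 down its 2-map path: center (9/20, 1/40), radius 1/100
tracing x1 down its 4-map path: center (127/243, 62/243), radius 1/3888
tracing x5 down its 4-map path: center (169/324, 83/324), radius 1/2430
tracing x3 down its 3-map path: center (19/36, 79/324), radius 1/486
tracing x2 down its 2-map path: center (19/36, 2/9), radius 1/81

x1: center (127/243, 62/243), radius 1/3888; x2: center (19/36, 2/9), radius 1/81; x3: center (19/36, 79/324), radius 1/486; x4: center (9/20, 1/40), radius 1/100; x5: center (169/324, 83/324), radius 1/2430; x6: center (19/40, 1/20), radius 1/90


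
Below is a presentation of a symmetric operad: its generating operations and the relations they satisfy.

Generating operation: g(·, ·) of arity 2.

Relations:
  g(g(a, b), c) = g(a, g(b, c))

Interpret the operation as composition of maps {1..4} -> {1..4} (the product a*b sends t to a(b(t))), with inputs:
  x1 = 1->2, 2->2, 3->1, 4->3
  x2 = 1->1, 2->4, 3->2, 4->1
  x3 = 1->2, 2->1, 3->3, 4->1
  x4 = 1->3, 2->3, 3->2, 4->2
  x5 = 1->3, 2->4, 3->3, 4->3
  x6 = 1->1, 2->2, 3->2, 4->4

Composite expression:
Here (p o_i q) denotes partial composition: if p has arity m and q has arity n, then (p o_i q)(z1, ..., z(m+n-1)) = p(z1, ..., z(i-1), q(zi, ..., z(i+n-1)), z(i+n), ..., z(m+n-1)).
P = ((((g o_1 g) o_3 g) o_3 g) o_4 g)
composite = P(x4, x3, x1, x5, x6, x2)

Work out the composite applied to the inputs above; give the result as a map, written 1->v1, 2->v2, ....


g(x4, x3) = 1->3, 2->3, 3->2, 4->3
g(x5, x6) = 1->3, 2->4, 3->4, 4->3
g(x1, g(x5, x6)) = 1->1, 2->3, 3->3, 4->1
g(g(x1, g(x5, x6)), x2) = 1->1, 2->1, 3->3, 4->1
g(g(x4, x3), g(g(x1, g(x5, x6)), x2)) = 1->3, 2->3, 3->2, 4->3

1->3, 2->3, 3->2, 4->3
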